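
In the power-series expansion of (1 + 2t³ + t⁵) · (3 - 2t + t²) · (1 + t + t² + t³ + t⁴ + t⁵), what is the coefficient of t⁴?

4

(1 + 2t³ + t⁵) has coefficients 1,0,0,2,0 for degrees 0…4.
(3 - 2t + t²) has coefficients 3,-2,1,0,0 for degrees 0…4.
Finally multiplying by (1 + t + t² + t³ + t⁴ + t⁵), the product of all factors after the first has coefficients 3,1,2,2,2 for degrees 0…4.
[t⁴] = 1·2 + 2·1 = 4.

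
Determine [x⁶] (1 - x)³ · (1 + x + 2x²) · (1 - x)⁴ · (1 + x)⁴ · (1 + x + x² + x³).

-3

(1 - x)³ has coefficients 1,-3,3,-1 for degrees 0…3.
(1 + x + 2x²) has coefficients 1,1,2,0,0,0,0 for degrees 0…6.
Multiplying by (1 - x)⁴ gives running coefficients 1,-3,4,-6,9,-7,2 for degrees 0…6.
Multiplying by (1 + x)⁴ gives running coefficients 1,1,-2,-4,-2,6,8 for degrees 0…6.
Finally multiplying by (1 + x + x² + x³), the product of all factors after the first has coefficients 1,2,0,-4,-7,-2,8 for degrees 0…6.
[x⁶] = 1·8 − 3·(-2) + 3·(-7) − 1·(-4) = -3.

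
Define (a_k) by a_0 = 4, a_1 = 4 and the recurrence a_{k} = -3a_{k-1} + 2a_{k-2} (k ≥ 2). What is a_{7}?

3092

The ordinary generating function has denominator 1 + 3z - 2z^2.
Iterating the recurrence: a_0,…,a_{7} = 4, 4, -4, 20, -68, 244, -868, 3092.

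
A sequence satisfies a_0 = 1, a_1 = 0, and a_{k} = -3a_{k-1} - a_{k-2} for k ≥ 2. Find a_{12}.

The ordinary generating function has denominator 1 + 3x + x^2.
Iterating the recurrence: a_0,…,a_{12} = 1, 0, -1, 3, -8, 21, -55, 144, -377, 987, -2584, 6765, -17711.

-17711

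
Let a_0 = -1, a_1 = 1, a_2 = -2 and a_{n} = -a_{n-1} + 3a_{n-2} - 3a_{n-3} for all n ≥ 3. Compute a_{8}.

The ordinary generating function has denominator 1 + t - 3t^2 + 3t^3.
Iterating the recurrence: a_0,…,a_{8} = -1, 1, -2, 8, -17, 47, -122, 314, -821.

-821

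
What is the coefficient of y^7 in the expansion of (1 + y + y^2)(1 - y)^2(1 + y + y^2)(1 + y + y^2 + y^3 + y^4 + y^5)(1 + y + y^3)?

-3

(1 + y + y^2) has coefficients 1,1,1 for degrees 0…2.
(1 - y)^2 has coefficients 1,-2,1,0,0,0,0,0 for degrees 0…7.
Multiplying by (1 + y + y^2) gives running coefficients 1,-1,0,-1,1,0,0,0 for degrees 0…7.
Multiplying by (1 + y + y^2 + y^3 + y^4 + y^5) gives running coefficients 1,0,0,-1,0,0,-1,0 for degrees 0…7.
Finally multiplying by (1 + y + y^3), the product of all factors after the first has coefficients 1,1,0,0,-1,0,-2,-1 for degrees 0…7.
[y^7] = 1·(-1) + 1·(-2) + 1·0 = -3.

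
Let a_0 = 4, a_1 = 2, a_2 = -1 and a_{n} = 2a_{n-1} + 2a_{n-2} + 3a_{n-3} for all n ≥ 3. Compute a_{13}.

613202

The ordinary generating function has denominator 1 - 2t - 2t^2 - 3t^3.
Iterating the recurrence: a_0,…,a_{13} = 4, 2, -1, 14, 32, 89, 284, 842, 2519, 7574, 22712, 68129, 204404, 613202.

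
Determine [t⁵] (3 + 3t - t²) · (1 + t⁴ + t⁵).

(3 + 3t - t²) has coefficients 3,3,-1 for degrees 0…2.
(1 + t⁴ + t⁵) has coefficients 1,0,0,0,1,1 for degrees 0…5.
[t⁵] = 3·1 + 3·1 − 1·0 = 6.

6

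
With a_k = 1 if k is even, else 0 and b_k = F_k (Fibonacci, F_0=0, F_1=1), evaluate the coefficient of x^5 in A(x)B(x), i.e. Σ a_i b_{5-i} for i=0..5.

8

This is [x^5] in the product of the two ordinary generating functions.
Σ = 1·5 + 0·3 + 1·2 + 0·1 + 1·1 + 0·0 = 8.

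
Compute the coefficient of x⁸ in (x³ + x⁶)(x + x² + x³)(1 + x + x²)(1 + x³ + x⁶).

5

(x³ + x⁶) has coefficients 0,0,0,1,0,0,1 for degrees 0…6.
(x + x² + x³) has coefficients 0,1,1,1,0,0,0,0,0 for degrees 0…8.
Multiplying by (1 + x + x²) gives running coefficients 0,1,2,3,2,1,0,0,0 for degrees 0…8.
Finally multiplying by (1 + x³ + x⁶), the product of all factors after the first has coefficients 0,1,2,3,3,3,3,3,3 for degrees 0…8.
[x⁸] = 1·3 + 1·2 = 5.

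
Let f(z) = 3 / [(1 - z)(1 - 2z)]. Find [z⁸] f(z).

1533

The denominator gives the recurrence a_n = 3a_(n−1) − 2a_(n−2) for n ≥ 2; the numerator fixes a_0 = 3, a_1 = 9.
Iterating: 3, 9, 21, 45, 93, 189, 381, 765, 1533, so a_8 = 1533.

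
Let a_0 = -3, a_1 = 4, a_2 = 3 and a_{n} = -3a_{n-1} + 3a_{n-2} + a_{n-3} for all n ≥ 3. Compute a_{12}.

389997

The ordinary generating function has denominator 1 + 3q - 3q^2 - q^3.
Iterating the recurrence: a_0,…,a_{12} = -3, 4, 3, 0, 13, -36, 147, -536, 2013, -7500, 28003, -104496, 389997.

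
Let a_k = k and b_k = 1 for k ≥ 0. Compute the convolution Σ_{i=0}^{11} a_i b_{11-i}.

The convolution is the t^11 coefficient of A(t)B(t).
Σ = 0·1 + 1·1 + 2·1 + 3·1 + 4·1 + 5·1 + 6·1 + 7·1 + 8·1 + 9·1 + 10·1 + 11·1 = 66.

66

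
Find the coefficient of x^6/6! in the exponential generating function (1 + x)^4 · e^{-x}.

37

The EGF product rule gives c_6 = Σ_{k_1+k_2=6} C(6; k_1,k_2) · ∏ g_i(k_i), where (1+x)^4 gives the falling factorial (4)_k; e^{-x} gives (-1)^k.
g_1(k) for k = 0…6: 1, 4, 12, 24, 24, 0, 0.
g_2(k) for k = 0…6: 1, -1, 1, -1, 1, -1, 1.
c_6 = Σ_k C(6,k)·g_1(k)·g_2(6−k) = 1·1·1 + 6·4·(-1) + 15·12·1 + 20·24·(-1) + 15·24·1 = 1 − 24 + 180 − 480 + 360 = 37.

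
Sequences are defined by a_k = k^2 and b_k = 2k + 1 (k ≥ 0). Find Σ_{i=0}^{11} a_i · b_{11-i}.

2926

Write out a_i and b_{11-i} for i = 0,…,11 and sum the products.
Σ = 0·23 + 1·21 + 4·19 + 9·17 + 16·15 + 25·13 + 36·11 + 49·9 + 64·7 + 81·5 + 100·3 + 121·1 = 2926.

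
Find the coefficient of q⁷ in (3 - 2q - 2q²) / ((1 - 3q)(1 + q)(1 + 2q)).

1720

The denominator gives the recurrence a_n = 7a_(n−2) + 6a_(n−3) for n ≥ 3; the numerator fixes a_0 = 3, a_1 = -2, a_2 = 19.
Iterating: 3, -2, 19, 4, 121, 142, 871, 1720, so a_7 = 1720.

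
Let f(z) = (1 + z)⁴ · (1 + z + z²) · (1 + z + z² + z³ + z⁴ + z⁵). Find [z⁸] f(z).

31

(1 + z)⁴ has coefficients 1,4,6,4,1 for degrees 0…4.
(1 + z + z²) has coefficients 1,1,1,0,0,0,0,0,0 for degrees 0…8.
Finally multiplying by (1 + z + z² + z³ + z⁴ + z⁵), the product of all factors after the first has coefficients 1,2,3,3,3,3,2,1,0 for degrees 0…8.
[z⁸] = 1·0 + 4·1 + 6·2 + 4·3 + 1·3 = 31.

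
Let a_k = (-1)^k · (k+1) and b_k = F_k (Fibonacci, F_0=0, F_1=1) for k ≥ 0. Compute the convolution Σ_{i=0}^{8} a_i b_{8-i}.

The convolution is the x^8 coefficient of A(x)B(x).
Σ = 1·21 − 2·13 + 3·8 − 4·5 + 5·3 − 6·2 + 7·1 − 8·1 + 9·0 = 1.

1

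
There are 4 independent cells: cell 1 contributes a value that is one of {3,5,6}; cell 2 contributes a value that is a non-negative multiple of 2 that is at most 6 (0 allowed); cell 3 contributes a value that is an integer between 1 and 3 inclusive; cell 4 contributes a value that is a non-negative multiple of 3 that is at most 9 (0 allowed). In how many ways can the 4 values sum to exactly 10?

9

The generating function for the choices is (q^3 + q^5 + q^6)·(1 + q^2 + q^4 + q^6)·(q + q^2 + q^3)·(1 + q^3 + q^6 + q^9); the count is [q^10].
(q^3 + q^5 + q^6) has coefficients 0,0,0,1,0,1,1 for degrees 0…6.
(1 + q^2 + q^4 + q^6) has coefficients 1,0,1,0,1,0,1,0,0,0,0 for degrees 0…10.
Multiplying by (q + q^2 + q^3) gives running coefficients 0,1,1,2,1,2,1,2,1,1,0 for degrees 0…10.
Finally multiplying by (1 + q^3 + q^6 + q^9), the product of all factors after the first has coefficients 0,1,1,2,2,3,3,4,4,4,4 for degrees 0…10.
[q^10] = 1·4 + 1·3 + 1·2 = 9.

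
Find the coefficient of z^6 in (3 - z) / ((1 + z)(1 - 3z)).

The denominator gives the recurrence a_n = 2a_(n−1) + 3a_(n−2) for n ≥ 2; the numerator fixes a_0 = 3, a_1 = 5.
Iterating: 3, 5, 19, 53, 163, 485, 1459, so a_6 = 1459.

1459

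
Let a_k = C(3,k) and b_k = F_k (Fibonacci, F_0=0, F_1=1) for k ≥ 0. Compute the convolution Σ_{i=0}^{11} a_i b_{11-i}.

377

This is [x^11] in the product of the two ordinary generating functions.
Σ = 1·89 + 3·55 + 3·34 + 1·21 + 0·13 + 0·8 + 0·5 + 0·3 + 0·2 + 0·1 + 0·1 + 0·0 = 377.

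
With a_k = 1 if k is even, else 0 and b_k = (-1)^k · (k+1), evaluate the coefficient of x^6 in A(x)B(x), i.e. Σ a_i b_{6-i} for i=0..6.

16

The convolution is the x^6 coefficient of A(x)B(x).
Σ = 1·7 + 0·(-6) + 1·5 + 0·(-4) + 1·3 + 0·(-2) + 1·1 = 16.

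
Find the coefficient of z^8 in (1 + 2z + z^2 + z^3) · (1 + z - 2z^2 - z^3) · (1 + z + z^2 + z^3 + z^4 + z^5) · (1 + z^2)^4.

-19

(1 + 2z + z^2 + z^3) has coefficients 1,2,1,1 for degrees 0…3.
(1 + z - 2z^2 - z^3) has coefficients 1,1,-2,-1,0,0,0,0,0 for degrees 0…8.
Multiplying by (1 + z + z^2 + z^3 + z^4 + z^5) gives running coefficients 1,2,0,-1,-1,-1,-2,-3,-1 for degrees 0…8.
Finally multiplying by (1 + z^2)^4, the product of all factors after the first has coefficients 1,2,4,7,5,7,-2,-5,-14 for degrees 0…8.
[z^8] = 1·(-14) + 2·(-5) + 1·(-2) + 1·7 = -19.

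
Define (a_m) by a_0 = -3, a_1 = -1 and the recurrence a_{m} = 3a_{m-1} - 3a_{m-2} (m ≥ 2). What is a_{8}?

The ordinary generating function has denominator 1 - 3t + 3t^2.
Iterating the recurrence: a_0,…,a_{8} = -3, -1, 6, 21, 45, 72, 81, 27, -162.

-162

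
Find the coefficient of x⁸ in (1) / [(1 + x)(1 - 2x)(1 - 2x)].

The denominator gives the recurrence a_n = 3a_(n−1) − 4a_(n−3) for n ≥ 3; the numerator fixes a_0 = 1, a_1 = 3, a_2 = 9.
Iterating: 1, 3, 9, 23, 57, 135, 313, 711, 1593, so a_8 = 1593.

1593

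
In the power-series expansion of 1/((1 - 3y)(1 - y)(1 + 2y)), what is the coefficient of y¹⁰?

Partial fractions give a closed form: a_n = (9/10)·3^n + (-1/6)·1^n + (4/15)·(-2)^n.
At n = 10: a_10 = 53417.

53417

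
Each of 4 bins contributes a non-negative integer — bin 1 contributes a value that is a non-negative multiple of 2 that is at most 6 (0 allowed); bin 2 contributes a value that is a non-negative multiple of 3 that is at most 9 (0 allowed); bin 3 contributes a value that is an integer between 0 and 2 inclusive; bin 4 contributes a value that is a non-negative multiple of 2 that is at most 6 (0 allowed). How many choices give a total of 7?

The generating function for the choices is (1 + y² + y⁴ + y⁶)·(1 + y³ + y⁶ + y⁹)·(1 + y + y²)·(1 + y² + y⁴ + y⁶); the count is [y⁷].
(1 + y² + y⁴ + y⁶) has coefficients 1,0,1,0,1,0,1 for degrees 0…6.
(1 + y³ + y⁶ + y⁹) has coefficients 1,0,0,1,0,0,1,0 for degrees 0…7.
Multiplying by (1 + y + y²) gives running coefficients 1,1,1,1,1,1,1,1 for degrees 0…7.
Finally multiplying by (1 + y² + y⁴ + y⁶), the product of all factors after the first has coefficients 1,1,2,2,3,3,4,4 for degrees 0…7.
[y⁷] = 1·4 + 1·3 + 1·2 + 1·1 = 10.

10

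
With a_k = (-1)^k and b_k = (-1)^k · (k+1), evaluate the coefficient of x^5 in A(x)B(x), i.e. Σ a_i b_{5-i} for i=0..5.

The convolution is the x^5 coefficient of A(x)B(x).
Σ = 1·(-6) − 1·5 + 1·(-4) − 1·3 + 1·(-2) − 1·1 = -21.

-21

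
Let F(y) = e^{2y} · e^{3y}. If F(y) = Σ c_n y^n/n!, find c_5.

The EGF product rule gives c_5 = Σ_{k_1+k_2=5} C(5; k_1,k_2) · ∏ g_i(k_i), where e^{2y} gives (2)^k; e^{3y} gives (3)^k.
g_1(k) for k = 0…5: 1, 2, 4, 8, 16, 32.
g_2(k) for k = 0…5: 1, 3, 9, 27, 81, 243.
c_5 = Σ_k C(5,k)·g_1(k)·g_2(5−k) = 1·1·243 + 5·2·81 + 10·4·27 + 10·8·9 + 5·16·3 + 1·32·1 = 243 + 810 + 1080 + 720 + 240 + 32 = 3125.

3125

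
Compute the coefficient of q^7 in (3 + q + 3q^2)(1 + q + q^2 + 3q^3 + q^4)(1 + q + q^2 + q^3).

22

(3 + q + 3q^2) has coefficients 3,1,3 for degrees 0…2.
(1 + q + q^2 + 3q^3 + q^4) has coefficients 1,1,1,3,1,0,0,0 for degrees 0…7.
Finally multiplying by (1 + q + q^2 + q^3), the product of all factors after the first has coefficients 1,2,3,6,6,5,4,1 for degrees 0…7.
[q^7] = 3·1 + 1·4 + 3·5 = 22.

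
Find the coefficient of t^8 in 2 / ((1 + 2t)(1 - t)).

Partial fractions give a closed form: a_n = (4/3)·(-2)^n + (2/3)·1^n.
At n = 8: a_8 = 342.

342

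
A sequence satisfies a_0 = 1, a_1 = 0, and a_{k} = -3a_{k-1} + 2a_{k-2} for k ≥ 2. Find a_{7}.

-990

The ordinary generating function has denominator 1 + 3t - 2t^2.
Iterating the recurrence: a_0,…,a_{7} = 1, 0, 2, -6, 22, -78, 278, -990.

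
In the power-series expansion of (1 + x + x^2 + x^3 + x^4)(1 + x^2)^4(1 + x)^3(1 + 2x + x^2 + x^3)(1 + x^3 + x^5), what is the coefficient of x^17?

(1 + x + x^2 + x^3 + x^4) has coefficients 1,1,1,1,1 for degrees 0…4.
(1 + x^2)^4 has coefficients 1,0,4,0,6,0,4,0,1,0,0,0,0,0,0,0,0,0 for degrees 0…17.
Multiplying by (1 + x)^3 gives running coefficients 1,3,7,13,18,22,22,18,13,7,3,1,0,0,0,0,0,0 for degrees 0…17.
Multiplying by (1 + 2x + x^2 + x^3) gives running coefficients 1,5,14,31,54,78,97,102,93,73,48,27,12,4,1,0,0,0 for degrees 0…17.
Finally multiplying by (1 + x^3 + x^5), the product of all factors after the first has coefficients 1,5,14,32,59,93,133,170,202,224,228,217,187,145,101,60,31,13 for degrees 0…17.
[x^17] = 1·13 + 1·31 + 1·60 + 1·101 + 1·145 = 350.

350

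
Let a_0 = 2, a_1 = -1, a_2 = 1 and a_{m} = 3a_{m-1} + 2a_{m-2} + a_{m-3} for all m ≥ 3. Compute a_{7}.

486

The ordinary generating function has denominator 1 - 3y - 2y^2 - y^3.
Iterating the recurrence: a_0,…,a_{7} = 2, -1, 1, 3, 10, 37, 134, 486.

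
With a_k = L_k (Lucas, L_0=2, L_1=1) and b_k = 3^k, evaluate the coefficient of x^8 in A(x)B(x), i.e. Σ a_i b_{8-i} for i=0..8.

Write out a_i and b_{8-i} for i = 0,…,8 and sum the products.
Σ = 2·6561 + 1·2187 + 3·729 + 4·243 + 7·81 + 11·27 + 18·9 + 29·3 + 47·1 = 19628.

19628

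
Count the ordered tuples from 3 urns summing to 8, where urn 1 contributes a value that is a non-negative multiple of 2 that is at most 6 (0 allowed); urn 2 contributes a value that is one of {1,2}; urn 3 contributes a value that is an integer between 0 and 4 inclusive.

The generating function for the choices is (1 + q² + q⁴ + q⁶)·(q + q²)·(1 + q + q² + q³ + q⁴); the count is [q⁸].
(1 + q² + q⁴ + q⁶) has coefficients 1,0,1,0,1,0,1 for degrees 0…6.
(q + q²) has coefficients 0,1,1,0,0,0,0,0,0 for degrees 0…8.
Finally multiplying by (1 + q + q² + q³ + q⁴), the product of all factors after the first has coefficients 0,1,2,2,2,2,1,0,0 for degrees 0…8.
[q⁸] = 1·0 + 1·1 + 1·2 + 1·2 = 5.

5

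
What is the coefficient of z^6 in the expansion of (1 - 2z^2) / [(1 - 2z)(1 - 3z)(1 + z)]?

Partial fractions give a closed form: a_n = (-2/3)·2^n + (7/4)·3^n + (-1/12)·(-1)^n.
At n = 6: a_6 = 1233.

1233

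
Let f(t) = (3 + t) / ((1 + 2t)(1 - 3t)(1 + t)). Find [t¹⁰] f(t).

90621

Partial fractions give a closed form: a_n = (2)·(-2)^n + (3/2)·3^n + (-1/2)·(-1)^n.
At n = 10: a_10 = 90621.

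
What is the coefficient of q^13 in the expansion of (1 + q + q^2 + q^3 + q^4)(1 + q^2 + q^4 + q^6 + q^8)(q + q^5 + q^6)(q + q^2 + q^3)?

(1 + q + q^2 + q^3 + q^4) has coefficients 1,1,1,1,1 for degrees 0…4.
(1 + q^2 + q^4 + q^6 + q^8) has coefficients 1,0,1,0,1,0,1,0,1,0,0,0,0,0 for degrees 0…13.
Multiplying by (q + q^5 + q^6) gives running coefficients 0,1,0,1,0,2,1,2,1,2,1,1,1,1 for degrees 0…13.
Finally multiplying by (q + q^2 + q^3), the product of all factors after the first has coefficients 0,0,1,1,2,1,3,3,5,4,5,4,4,3 for degrees 0…13.
[q^13] = 1·3 + 1·4 + 1·4 + 1·5 + 1·4 = 20.

20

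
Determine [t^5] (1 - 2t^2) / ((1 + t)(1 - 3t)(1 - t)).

The denominator gives the recurrence a_n = 3a_(n−1) + a_(n−2) − 3a_(n−3) for n ≥ 3; the numerator fixes a_0 = 1, a_1 = 3, a_2 = 8.
Iterating: 1, 3, 8, 24, 71, 213, so a_5 = 213.

213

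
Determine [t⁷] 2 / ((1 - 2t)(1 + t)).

170

Partial fractions give a closed form: a_n = (4/3)·2^n + (2/3)·(-1)^n.
At n = 7: a_7 = 170.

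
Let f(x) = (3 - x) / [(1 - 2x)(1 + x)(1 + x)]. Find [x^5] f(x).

The denominator gives the recurrence a_n = 3a_(n−2) + 2a_(n−3) for n ≥ 3; the numerator fixes a_0 = 3, a_1 = -1, a_2 = 9.
Iterating: 3, -1, 9, 3, 25, 27, so a_5 = 27.

27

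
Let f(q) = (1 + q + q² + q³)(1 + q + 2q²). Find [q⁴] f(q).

(1 + q + q² + q³) has coefficients 1,1,1,1 for degrees 0…3.
(1 + q + 2q²) has coefficients 1,1,2,0,0 for degrees 0…4.
[q⁴] = 1·0 + 1·0 + 1·2 + 1·1 = 3.

3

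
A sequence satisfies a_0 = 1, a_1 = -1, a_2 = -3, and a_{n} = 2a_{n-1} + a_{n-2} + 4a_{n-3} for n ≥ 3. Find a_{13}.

The ordinary generating function has denominator 1 - 2q - q^2 - 4q^3.
Iterating the recurrence: a_0,…,a_{13} = 1, -1, -3, -3, -13, -41, -107, -307, -885, -2505, -7123, -20291, -57725, -164233.

-164233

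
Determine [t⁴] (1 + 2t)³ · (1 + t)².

28

(1 + 2t)³ has coefficients 1,6,12,8 for degrees 0…3.
(1 + t)² has coefficients 1,2,1,0,0 for degrees 0…4.
[t⁴] = 1·0 + 6·0 + 12·1 + 8·2 = 28.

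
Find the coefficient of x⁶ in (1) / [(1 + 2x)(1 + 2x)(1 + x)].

The denominator gives the recurrence a_n = −5a_(n−1) − 8a_(n−2) − 4a_(n−3) for n ≥ 3; the numerator fixes a_0 = 1, a_1 = -5, a_2 = 17.
Iterating: 1, -5, 17, -49, 129, -321, 769, so a_6 = 769.

769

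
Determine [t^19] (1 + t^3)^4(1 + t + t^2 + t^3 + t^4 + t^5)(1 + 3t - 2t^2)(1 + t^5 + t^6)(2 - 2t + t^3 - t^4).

(1 + t^3)^4 has coefficients 1,0,0,4,0,0,6,0,0,4,0,0,1 for degrees 0…12.
(1 + t + t^2 + t^3 + t^4 + t^5) has coefficients 1,1,1,1,1,1,0,0,0,0,0,0,0,0,0,0,0,0,0,0 for degrees 0…19.
Multiplying by (1 + 3t - 2t^2) gives running coefficients 1,4,2,2,2,2,1,-2,0,0,0,0,0,0,0,0,0,0,0,0 for degrees 0…19.
Multiplying by (1 + t^5 + t^6) gives running coefficients 1,4,2,2,2,3,6,4,4,4,4,3,-1,-2,0,0,0,0,0,0 for degrees 0…19.
Finally multiplying by (2 - 2t + t^3 - t^4), the product of all factors after the first has coefficients 2,6,-4,1,3,0,6,-4,1,3,-2,-2,-8,-2,3,-4,-1,2,0,0 for degrees 0…19.
[t^19] = 1·0 + 4·(-1) + 6·(-2) + 4·(-2) + 1·(-4) = -28.

-28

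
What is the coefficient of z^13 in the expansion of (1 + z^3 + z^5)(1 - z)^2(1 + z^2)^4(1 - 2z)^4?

1342

(1 + z^3 + z^5) has coefficients 1,0,0,1,0,1 for degrees 0…5.
(1 - z)^2 has coefficients 1,-2,1,0,0,0,0,0,0,0,0,0,0,0 for degrees 0…13.
Multiplying by (1 + z^2)^4 gives running coefficients 1,-2,5,-8,10,-12,10,-8,5,-2,1,0,0,0 for degrees 0…13.
Finally multiplying by (1 - 2z)^4, the product of all factors after the first has coefficients 1,-10,45,-128,274,-476,682,-824,853,-746,553,-344,168,-64 for degrees 0…13.
[z^13] = 1·(-64) + 1·553 + 1·853 = 1342.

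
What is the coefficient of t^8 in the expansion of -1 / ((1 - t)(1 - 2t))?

Partial fractions give a closed form: a_n = (1)·1^n + (-2)·2^n.
At n = 8: a_8 = -511.

-511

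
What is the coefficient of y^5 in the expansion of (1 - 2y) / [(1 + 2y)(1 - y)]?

The denominator gives the recurrence a_n = −a_(n−1) + 2a_(n−2) for n ≥ 2; the numerator fixes a_0 = 1, a_1 = -3.
Iterating: 1, -3, 5, -11, 21, -43, so a_5 = -43.

-43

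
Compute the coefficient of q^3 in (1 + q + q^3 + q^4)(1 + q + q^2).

(1 + q + q^3 + q^4) has coefficients 1,1,0,1 for degrees 0…3.
(1 + q + q^2) has coefficients 1,1,1,0 for degrees 0…3.
[q^3] = 1·0 + 1·1 + 1·1 = 2.

2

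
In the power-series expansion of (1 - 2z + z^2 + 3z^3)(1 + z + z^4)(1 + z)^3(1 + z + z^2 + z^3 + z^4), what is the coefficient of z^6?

(1 - 2z + z^2 + 3z^3) has coefficients 1,-2,1,3 for degrees 0…3.
(1 + z + z^4) has coefficients 1,1,0,0,1,0,0 for degrees 0…6.
Multiplying by (1 + z)^3 gives running coefficients 1,4,6,4,2,3,3 for degrees 0…6.
Finally multiplying by (1 + z + z^2 + z^3 + z^4), the product of all factors after the first has coefficients 1,5,11,15,17,19,18 for degrees 0…6.
[z^6] = 1·18 − 2·19 + 1·17 + 3·15 = 42.

42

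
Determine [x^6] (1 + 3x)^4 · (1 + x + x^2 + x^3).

189

(1 + 3x)^4 has coefficients 1,12,54,108,81 for degrees 0…4.
(1 + x + x^2 + x^3) has coefficients 1,1,1,1,0,0,0 for degrees 0…6.
[x^6] = 1·0 + 12·0 + 54·0 + 108·1 + 81·1 = 189.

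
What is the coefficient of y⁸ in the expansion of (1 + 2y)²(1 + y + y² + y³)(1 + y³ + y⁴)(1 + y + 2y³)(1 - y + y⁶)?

(1 + 2y)² has coefficients 1,4,4 for degrees 0…2.
(1 + y + y² + y³) has coefficients 1,1,1,1,0,0,0,0,0 for degrees 0…8.
Multiplying by (1 + y³ + y⁴) gives running coefficients 1,1,1,2,2,2,2,1,0 for degrees 0…8.
Multiplying by (1 + y + 2y³) gives running coefficients 1,2,2,5,6,6,8,7,5 for degrees 0…8.
Finally multiplying by (1 - y + y⁶), the product of all factors after the first has coefficients 1,1,0,3,1,0,3,1,0 for degrees 0…8.
[y⁸] = 1·0 + 4·1 + 4·3 = 16.

16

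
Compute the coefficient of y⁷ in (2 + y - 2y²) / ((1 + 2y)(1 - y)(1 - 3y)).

4121

The denominator gives the recurrence a_n = 2a_(n−1) + 5a_(n−2) − 6a_(n−3) for n ≥ 3; the numerator fixes a_0 = 2, a_1 = 5, a_2 = 18.
Iterating: 2, 5, 18, 49, 158, 453, 1402, 4121, so a_7 = 4121.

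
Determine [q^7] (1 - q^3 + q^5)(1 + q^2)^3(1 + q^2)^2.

(1 - q^3 + q^5) has coefficients 1,0,0,-1,0,1 for degrees 0…5.
(1 + q^2)^3 has coefficients 1,0,3,0,3,0,1,0 for degrees 0…7.
Finally multiplying by (1 + q^2)^2, the product of all factors after the first has coefficients 1,0,5,0,10,0,10,0 for degrees 0…7.
[q^7] = 1·0 − 1·10 + 1·5 = -5.

-5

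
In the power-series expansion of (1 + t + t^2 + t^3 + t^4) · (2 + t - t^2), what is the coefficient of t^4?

(1 + t + t^2 + t^3 + t^4) has coefficients 1,1,1,1,1 for degrees 0…4.
(2 + t - t^2) has coefficients 2,1,-1,0,0 for degrees 0…4.
[t^4] = 1·0 + 1·0 + 1·(-1) + 1·1 + 1·2 = 2.

2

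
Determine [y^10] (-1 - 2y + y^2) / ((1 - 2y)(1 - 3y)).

The denominator gives the recurrence a_n = 5a_(n−1) − 6a_(n−2) for n ≥ 3; the numerator fixes a_0 = -1, a_1 = -7, a_2 = -28.
Iterating: -1, -7, -28, -98, -322, -1022, -3178, -9758, -29722, -90062, -271978, so a_10 = -271978.

-271978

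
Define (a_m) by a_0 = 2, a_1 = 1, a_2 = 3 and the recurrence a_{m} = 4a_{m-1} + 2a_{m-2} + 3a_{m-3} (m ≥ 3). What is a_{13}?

78506281

The ordinary generating function has denominator 1 - 4x - 2x^2 - 3x^3.
Iterating the recurrence: a_0,…,a_{13} = 2, 1, 3, 20, 89, 405, 1858, 8509, 38967, 178460, 817301, 3743025, 17142082, 78506281.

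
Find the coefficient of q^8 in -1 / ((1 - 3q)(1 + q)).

-4921

Partial fractions give a closed form: a_n = (-3/4)·3^n + (-1/4)·(-1)^n.
At n = 8: a_8 = -4921.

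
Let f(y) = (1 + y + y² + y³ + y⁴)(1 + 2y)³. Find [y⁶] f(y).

(1 + y + y² + y³ + y⁴) has coefficients 1,1,1,1,1 for degrees 0…4.
(1 + 2y)³ has coefficients 1,6,12,8,0,0,0 for degrees 0…6.
[y⁶] = 1·0 + 1·0 + 1·0 + 1·8 + 1·12 = 20.

20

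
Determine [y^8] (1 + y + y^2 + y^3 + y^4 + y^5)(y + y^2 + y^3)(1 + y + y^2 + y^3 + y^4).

12

(1 + y + y^2 + y^3 + y^4 + y^5) has coefficients 1,1,1,1,1,1 for degrees 0…5.
(y + y^2 + y^3) has coefficients 0,1,1,1,0,0,0,0,0 for degrees 0…8.
Finally multiplying by (1 + y + y^2 + y^3 + y^4), the product of all factors after the first has coefficients 0,1,2,3,3,3,2,1,0 for degrees 0…8.
[y^8] = 1·0 + 1·1 + 1·2 + 1·3 + 1·3 + 1·3 = 12.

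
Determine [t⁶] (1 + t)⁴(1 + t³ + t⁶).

(1 + t)⁴ has coefficients 1,4,6,4,1 for degrees 0…4.
(1 + t³ + t⁶) has coefficients 1,0,0,1,0,0,1 for degrees 0…6.
[t⁶] = 1·1 + 4·0 + 6·0 + 4·1 + 1·0 = 5.

5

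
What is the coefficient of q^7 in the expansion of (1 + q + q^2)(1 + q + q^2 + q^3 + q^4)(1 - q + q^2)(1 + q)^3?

(1 + q + q^2) has coefficients 1,1,1 for degrees 0…2.
(1 + q + q^2 + q^3 + q^4) has coefficients 1,1,1,1,1,0,0,0 for degrees 0…7.
Multiplying by (1 - q + q^2) gives running coefficients 1,0,1,1,1,0,1,0 for degrees 0…7.
Finally multiplying by (1 + q)^3, the product of all factors after the first has coefficients 1,3,4,5,7,7,5,4 for degrees 0…7.
[q^7] = 1·4 + 1·5 + 1·7 = 16.

16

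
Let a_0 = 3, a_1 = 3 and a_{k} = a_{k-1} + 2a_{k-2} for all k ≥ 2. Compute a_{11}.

The ordinary generating function has denominator 1 - y - 2y^2.
Iterating the recurrence: a_0,…,a_{11} = 3, 3, 9, 15, 33, 63, 129, 255, 513, 1023, 2049, 4095.

4095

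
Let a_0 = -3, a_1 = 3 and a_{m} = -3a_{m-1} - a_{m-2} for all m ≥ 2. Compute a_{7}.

The ordinary generating function has denominator 1 + 3x + x^2.
Iterating the recurrence: a_0,…,a_{7} = -3, 3, -6, 15, -39, 102, -267, 699.

699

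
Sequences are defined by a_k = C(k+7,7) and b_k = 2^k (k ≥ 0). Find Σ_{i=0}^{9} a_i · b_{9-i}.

89846

Write out a_i and b_{9-i} for i = 0,…,9 and sum the products.
Σ = 1·512 + 8·256 + 36·128 + 120·64 + 330·32 + 792·16 + 1716·8 + 3432·4 + 6435·2 + 11440·1 = 89846.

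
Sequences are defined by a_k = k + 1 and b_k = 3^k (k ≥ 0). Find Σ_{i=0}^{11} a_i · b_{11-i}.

The convolution is the x^11 coefficient of A(x)B(x).
Σ = 1·177147 + 2·59049 + 3·19683 + 4·6561 + 5·2187 + 6·729 + 7·243 + 8·81 + 9·27 + 10·9 + 11·3 + 12·1 = 398574.

398574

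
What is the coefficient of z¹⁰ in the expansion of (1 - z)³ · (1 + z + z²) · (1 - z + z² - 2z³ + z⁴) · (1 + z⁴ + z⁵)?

-2

(1 - z)³ has coefficients 1,-3,3,-1 for degrees 0…3.
(1 + z + z²) has coefficients 1,1,1,0,0,0,0,0,0,0,0 for degrees 0…10.
Multiplying by (1 - z + z² - 2z³ + z⁴) gives running coefficients 1,0,1,-2,0,-1,1,0,0,0,0 for degrees 0…10.
Finally multiplying by (1 + z⁴ + z⁵), the product of all factors after the first has coefficients 1,0,1,-2,1,0,2,-1,-2,-1,0 for degrees 0…10.
[z¹⁰] = 1·0 − 3·(-1) + 3·(-2) − 1·(-1) = -2.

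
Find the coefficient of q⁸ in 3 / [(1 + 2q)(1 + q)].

Partial fractions give a closed form: a_n = (6)·(-2)^n + (-3)·(-1)^n.
At n = 8: a_8 = 1533.

1533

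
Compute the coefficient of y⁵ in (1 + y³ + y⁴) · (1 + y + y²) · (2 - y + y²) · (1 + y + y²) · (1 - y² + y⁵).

6

(1 + y³ + y⁴) has coefficients 1,0,0,1,1 for degrees 0…4.
(1 + y + y²) has coefficients 1,1,1,0,0,0 for degrees 0…5.
Multiplying by (2 - y + y²) gives running coefficients 2,1,2,0,1,0 for degrees 0…5.
Multiplying by (1 + y + y²) gives running coefficients 2,3,5,3,3,1 for degrees 0…5.
Finally multiplying by (1 - y² + y⁵), the product of all factors after the first has coefficients 2,3,3,0,-2,0 for degrees 0…5.
[y⁵] = 1·0 + 1·3 + 1·3 = 6.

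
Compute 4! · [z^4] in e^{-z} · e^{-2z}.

81

The EGF product rule gives c_4 = Σ_{k_1+k_2=4} C(4; k_1,k_2) · ∏ g_i(k_i), where e^{-z} gives (-1)^k; e^{-2z} gives (-2)^k.
g_1(k) for k = 0…4: 1, -1, 1, -1, 1.
g_2(k) for k = 0…4: 1, -2, 4, -8, 16.
c_4 = Σ_k C(4,k)·g_1(k)·g_2(4−k) = 1·1·16 + 4·(-1)·(-8) + 6·1·4 + 4·(-1)·(-2) + 1·1·1 = 16 + 32 + 24 + 8 + 1 = 81.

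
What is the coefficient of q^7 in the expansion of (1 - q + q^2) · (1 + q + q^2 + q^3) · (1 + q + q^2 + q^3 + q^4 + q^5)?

3

(1 - q + q^2) has coefficients 1,-1,1 for degrees 0…2.
(1 + q + q^2 + q^3) has coefficients 1,1,1,1,0,0,0,0 for degrees 0…7.
Finally multiplying by (1 + q + q^2 + q^3 + q^4 + q^5), the product of all factors after the first has coefficients 1,2,3,4,4,4,3,2 for degrees 0…7.
[q^7] = 1·2 − 1·3 + 1·4 = 3.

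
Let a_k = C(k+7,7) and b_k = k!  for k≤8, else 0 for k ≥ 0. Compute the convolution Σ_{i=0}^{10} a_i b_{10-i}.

2494494

This is [x^10] in the product of the two ordinary generating functions.
Σ = 1·0 + 8·0 + 36·40320 + 120·5040 + 330·720 + 792·120 + 1716·24 + 3432·6 + 6435·2 + 11440·1 + 19448·1 = 2494494.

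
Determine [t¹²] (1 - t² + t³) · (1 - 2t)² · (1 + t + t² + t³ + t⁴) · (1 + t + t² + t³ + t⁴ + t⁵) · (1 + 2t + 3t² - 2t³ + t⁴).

(1 - t² + t³) has coefficients 1,0,-1,1 for degrees 0…3.
(1 - 2t)² has coefficients 1,-4,4,0,0,0,0,0,0,0,0,0,0 for degrees 0…12.
Multiplying by (1 + t + t² + t³ + t⁴) gives running coefficients 1,-3,1,1,1,0,4,0,0,0,0,0,0 for degrees 0…12.
Multiplying by (1 + t + t² + t³ + t⁴ + t⁵) gives running coefficients 1,-2,-1,0,1,1,4,7,6,5,4,4,0 for degrees 0…12.
Finally multiplying by (1 + 2t + 3t² - 2t³ + t⁴), the product of all factors after the first has coefficients 1,0,-2,-10,3,3,8,16,31,31,22,22,16 for degrees 0…12.
[t¹²] = 1·16 − 1·22 + 1·31 = 25.

25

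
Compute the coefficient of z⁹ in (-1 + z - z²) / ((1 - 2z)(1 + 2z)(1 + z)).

Partial fractions give a closed form: a_n = (-1/4)·2^n + (-7/4)·(-2)^n + (1)·(-1)^n.
At n = 9: a_9 = 767.

767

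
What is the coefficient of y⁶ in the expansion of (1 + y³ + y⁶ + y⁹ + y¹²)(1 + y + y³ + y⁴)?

(1 + y³ + y⁶ + y⁹ + y¹²) has coefficients 1,0,0,1,0,0,1 for degrees 0…6.
(1 + y + y³ + y⁴) has coefficients 1,1,0,1,1,0,0 for degrees 0…6.
[y⁶] = 1·0 + 1·1 + 1·1 = 2.

2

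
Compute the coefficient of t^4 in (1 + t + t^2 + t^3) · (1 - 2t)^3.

(1 + t + t^2 + t^3) has coefficients 1,1,1,1 for degrees 0…3.
(1 - 2t)^3 has coefficients 1,-6,12,-8,0 for degrees 0…4.
[t^4] = 1·0 + 1·(-8) + 1·12 + 1·(-6) = -2.

-2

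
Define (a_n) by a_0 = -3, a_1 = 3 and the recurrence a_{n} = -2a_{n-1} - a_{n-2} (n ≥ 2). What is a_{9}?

The ordinary generating function has denominator 1 + 2z + z^2.
Iterating the recurrence: a_0,…,a_{9} = -3, 3, -3, 3, -3, 3, -3, 3, -3, 3.

3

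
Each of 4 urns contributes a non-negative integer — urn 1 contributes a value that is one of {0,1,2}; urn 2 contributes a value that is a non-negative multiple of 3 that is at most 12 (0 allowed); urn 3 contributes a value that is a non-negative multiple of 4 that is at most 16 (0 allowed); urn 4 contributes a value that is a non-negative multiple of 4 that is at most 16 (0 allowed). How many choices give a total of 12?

The generating function for the choices is (1 + t + t²)·(1 + t³ + t⁶ + t⁹ + t¹²)·(1 + t⁴ + t⁸ + t¹² + t¹⁶)·(1 + t⁴ + t⁸ + t¹² + t¹⁶); the count is [t¹²].
(1 + t + t²) has coefficients 1,1,1 for degrees 0…2.
(1 + t³ + t⁶ + t⁹ + t¹²) has coefficients 1,0,0,1,0,0,1,0,0,1,0,0,1 for degrees 0…12.
Multiplying by (1 + t⁴ + t⁸ + t¹² + t¹⁶) gives running coefficients 1,0,0,1,1,0,1,1,1,1,1,1,2 for degrees 0…12.
Finally multiplying by (1 + t⁴ + t⁸ + t¹² + t¹⁶), the product of all factors after the first has coefficients 1,0,0,1,2,0,1,2,3,1,2,3,5 for degrees 0…12.
[t¹²] = 1·5 + 1·3 + 1·2 = 10.

10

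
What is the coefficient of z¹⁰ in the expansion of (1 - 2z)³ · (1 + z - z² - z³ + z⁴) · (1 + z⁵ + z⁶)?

(1 - 2z)³ has coefficients 1,-6,12,-8 for degrees 0…3.
(1 + z - z² - z³ + z⁴) has coefficients 1,1,-1,-1,1,0,0,0,0,0,0 for degrees 0…10.
Finally multiplying by (1 + z⁵ + z⁶), the product of all factors after the first has coefficients 1,1,-1,-1,1,1,2,0,-2,0,1 for degrees 0…10.
[z¹⁰] = 1·1 − 6·0 + 12·(-2) − 8·0 = -23.

-23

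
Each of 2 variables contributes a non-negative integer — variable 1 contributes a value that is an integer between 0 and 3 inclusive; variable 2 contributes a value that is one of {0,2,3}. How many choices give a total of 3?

3

The generating function for the choices is (1 + t + t^2 + t^3)·(1 + t^2 + t^3); the count is [t^3].
(1 + t + t^2 + t^3) has coefficients 1,1,1,1 for degrees 0…3.
(1 + t^2 + t^3) has coefficients 1,0,1,1 for degrees 0…3.
[t^3] = 1·1 + 1·1 + 1·0 + 1·1 = 3.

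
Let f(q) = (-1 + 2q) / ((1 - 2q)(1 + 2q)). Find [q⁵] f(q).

32

Partial fractions give a closed form: a_n = (-1)·(-2)^n.
At n = 5: a_5 = 32.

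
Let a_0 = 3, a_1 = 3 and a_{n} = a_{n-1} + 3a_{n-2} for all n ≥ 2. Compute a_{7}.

651

The ordinary generating function has denominator 1 - t - 3t^2.
Iterating the recurrence: a_0,…,a_{7} = 3, 3, 12, 21, 57, 120, 291, 651.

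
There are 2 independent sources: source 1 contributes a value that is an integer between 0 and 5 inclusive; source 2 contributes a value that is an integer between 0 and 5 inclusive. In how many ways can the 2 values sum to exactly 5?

6

The generating function for the choices is (1 + y + y^2 + y^3 + y^4 + y^5)·(1 + y + y^2 + y^3 + y^4 + y^5); the count is [y^5].
(1 + y + y^2 + y^3 + y^4 + y^5) has coefficients 1,1,1,1,1,1 for degrees 0…5.
(1 + y + y^2 + y^3 + y^4 + y^5) has coefficients 1,1,1,1,1,1 for degrees 0…5.
[y^5] = 1·1 + 1·1 + 1·1 + 1·1 + 1·1 + 1·1 = 6.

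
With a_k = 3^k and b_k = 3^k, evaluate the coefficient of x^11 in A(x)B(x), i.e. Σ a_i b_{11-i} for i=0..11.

The convolution is the t^11 coefficient of A(t)B(t).
Σ = 1·177147 + 3·59049 + 9·19683 + 27·6561 + 81·2187 + 243·729 + 729·243 + 2187·81 + 6561·27 + 19683·9 + 59049·3 + 177147·1 = 2125764.

2125764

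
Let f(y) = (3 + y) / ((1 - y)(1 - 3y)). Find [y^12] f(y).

2657203

Partial fractions give a closed form: a_n = (-2)·1^n + (5)·3^n.
At n = 12: a_12 = 2657203.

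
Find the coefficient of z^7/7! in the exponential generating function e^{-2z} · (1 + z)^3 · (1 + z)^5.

The EGF product rule gives c_7 = Σ_{k_1+k_2+k_3=7} C(7; k_1,k_2,k_3) · ∏ g_i(k_i), where e^{-2z} gives (-2)^k; (1+z)^3 gives the falling factorial (3)_k; (1+z)^5 gives the falling factorial (5)_k.
g_1(k) for k = 0…7: 1, -2, 4, -8, 16, -32, 64, -128.
g_2(k) for k = 0…7: 1, 3, 6, 6, 0, 0, 0, 0.
g_3(k) for k = 0…7: 1, 5, 20, 60, 120, 120, 0, 0.
First combine the last two factors: h(k) = Σ_j C(k,j)·g_2(j)·g_3(k−j) for k = 0…7: 1, 8, 56, 336, 1680, 6720, 20160, 40320.
c_7 = Σ_k C(7,k)·g_1(k)·h(7−k) = 1·1·40320 + 7·(-2)·20160 + 21·4·6720 + 35·(-8)·1680 + 35·16·336 + 21·(-32)·56 + 7·64·8 + 1·(-128)·1 = 40320 − 282240 + 564480 − 470400 + 188160 − 37632 + 3584 − 128 = 6144.

6144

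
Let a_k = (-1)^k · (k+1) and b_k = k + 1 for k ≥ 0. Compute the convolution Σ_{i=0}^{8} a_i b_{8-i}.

5

The convolution is the t^8 coefficient of A(t)B(t).
Σ = 1·9 − 2·8 + 3·7 − 4·6 + 5·5 − 6·4 + 7·3 − 8·2 + 9·1 = 5.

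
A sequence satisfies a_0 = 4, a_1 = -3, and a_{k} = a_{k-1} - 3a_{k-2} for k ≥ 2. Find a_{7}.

The ordinary generating function has denominator 1 - t + 3t^2.
Iterating the recurrence: a_0,…,a_{7} = 4, -3, -15, -6, 39, 57, -60, -231.

-231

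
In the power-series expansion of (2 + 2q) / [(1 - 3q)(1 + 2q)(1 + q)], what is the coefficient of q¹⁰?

The denominator gives the recurrence a_n = 7a_(n−2) + 6a_(n−3) for n ≥ 3; the numerator fixes a_0 = 2, a_1 = 2, a_2 = 14.
Iterating: 2, 2, 14, 26, 110, 266, 926, 2522, 8078, 23210, 71678, so a_10 = 71678.

71678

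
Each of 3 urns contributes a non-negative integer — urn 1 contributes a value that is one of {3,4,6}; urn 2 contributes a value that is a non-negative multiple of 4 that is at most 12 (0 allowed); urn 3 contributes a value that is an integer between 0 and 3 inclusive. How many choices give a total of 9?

3

The generating function for the choices is (t^3 + t^4 + t^6)·(1 + t^4 + t^8 + t^12)·(1 + t + t^2 + t^3); the count is [t^9].
(t^3 + t^4 + t^6) has coefficients 0,0,0,1,1,0,1 for degrees 0…6.
(1 + t^4 + t^8 + t^12) has coefficients 1,0,0,0,1,0,0,0,1,0 for degrees 0…9.
Finally multiplying by (1 + t + t^2 + t^3), the product of all factors after the first has coefficients 1,1,1,1,1,1,1,1,1,1 for degrees 0…9.
[t^9] = 1·1 + 1·1 + 1·1 = 3.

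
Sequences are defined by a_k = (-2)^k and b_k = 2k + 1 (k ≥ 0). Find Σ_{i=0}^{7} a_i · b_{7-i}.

This is [x^7] in the product of the two ordinary generating functions.
Σ = 1·15 − 2·13 + 4·11 − 8·9 + 16·7 − 32·5 + 64·3 − 128·1 = -23.

-23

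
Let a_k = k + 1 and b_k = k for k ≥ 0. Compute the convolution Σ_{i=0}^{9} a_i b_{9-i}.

Write out a_i and b_{9-i} for i = 0,…,9 and sum the products.
Σ = 1·9 + 2·8 + 3·7 + 4·6 + 5·5 + 6·4 + 7·3 + 8·2 + 9·1 + 10·0 = 165.

165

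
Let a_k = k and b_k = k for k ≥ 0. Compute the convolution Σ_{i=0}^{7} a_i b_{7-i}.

This is [x^7] in the product of the two ordinary generating functions.
Σ = 0·7 + 1·6 + 2·5 + 3·4 + 4·3 + 5·2 + 6·1 + 7·0 = 56.

56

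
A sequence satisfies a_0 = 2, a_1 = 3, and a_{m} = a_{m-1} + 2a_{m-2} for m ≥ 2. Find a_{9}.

The ordinary generating function has denominator 1 - x - 2x^2.
Iterating the recurrence: a_0,…,a_{9} = 2, 3, 7, 13, 27, 53, 107, 213, 427, 853.

853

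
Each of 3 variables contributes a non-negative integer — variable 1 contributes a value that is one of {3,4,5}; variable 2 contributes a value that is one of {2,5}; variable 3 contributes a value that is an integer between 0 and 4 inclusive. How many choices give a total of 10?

5

The generating function for the choices is (z^3 + z^4 + z^5)·(z^2 + z^5)·(1 + z + z^2 + z^3 + z^4); the count is [z^10].
(z^3 + z^4 + z^5) has coefficients 0,0,0,1,1,1 for degrees 0…5.
(z^2 + z^5) has coefficients 0,0,1,0,0,1,0,0,0,0,0 for degrees 0…10.
Finally multiplying by (1 + z + z^2 + z^3 + z^4), the product of all factors after the first has coefficients 0,0,1,1,1,2,2,1,1,1,0 for degrees 0…10.
[z^10] = 1·1 + 1·2 + 1·2 = 5.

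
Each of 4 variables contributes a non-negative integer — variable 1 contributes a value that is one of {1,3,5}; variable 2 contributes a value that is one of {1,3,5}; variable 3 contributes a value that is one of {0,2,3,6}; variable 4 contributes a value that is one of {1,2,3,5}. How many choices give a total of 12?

12

The generating function for the choices is (z + z^3 + z^5)·(z + z^3 + z^5)·(1 + z^2 + z^3 + z^6)·(z + z^2 + z^3 + z^5); the count is [z^12].
(z + z^3 + z^5) has coefficients 0,1,0,1,0,1 for degrees 0…5.
(z + z^3 + z^5) has coefficients 0,1,0,1,0,1,0,0,0,0,0,0,0 for degrees 0…12.
Multiplying by (1 + z^2 + z^3 + z^6) gives running coefficients 0,1,0,2,1,2,1,2,1,1,0,1,0 for degrees 0…12.
Finally multiplying by (z + z^2 + z^3 + z^5), the product of all factors after the first has coefficients 0,0,1,1,3,3,6,4,7,5,6,3,4 for degrees 0…12.
[z^12] = 1·3 + 1·5 + 1·4 = 12.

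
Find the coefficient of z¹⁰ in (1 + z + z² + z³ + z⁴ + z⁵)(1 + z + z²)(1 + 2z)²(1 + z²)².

50

(1 + z + z² + z³ + z⁴ + z⁵) has coefficients 1,1,1,1,1,1 for degrees 0…5.
(1 + z + z²) has coefficients 1,1,1,0,0,0,0,0,0,0,0 for degrees 0…10.
Multiplying by (1 + 2z)² gives running coefficients 1,5,9,8,4,0,0,0,0,0,0 for degrees 0…10.
Finally multiplying by (1 + z²)², the product of all factors after the first has coefficients 1,5,11,18,23,21,17,8,4,0,0 for degrees 0…10.
[z¹⁰] = 1·0 + 1·0 + 1·4 + 1·8 + 1·17 + 1·21 = 50.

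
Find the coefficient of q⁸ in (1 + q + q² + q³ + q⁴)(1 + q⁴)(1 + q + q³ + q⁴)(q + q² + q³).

(1 + q + q² + q³ + q⁴) has coefficients 1,1,1,1,1 for degrees 0…4.
(1 + q⁴) has coefficients 1,0,0,0,1,0,0,0,0 for degrees 0…8.
Multiplying by (1 + q + q³ + q⁴) gives running coefficients 1,1,0,1,2,1,0,1,1 for degrees 0…8.
Finally multiplying by (q + q² + q³), the product of all factors after the first has coefficients 0,1,2,2,2,3,4,3,2 for degrees 0…8.
[q⁸] = 1·2 + 1·3 + 1·4 + 1·3 + 1·2 = 14.

14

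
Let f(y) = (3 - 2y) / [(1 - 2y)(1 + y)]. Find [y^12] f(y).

Partial fractions give a closed form: a_n = (4/3)·2^n + (5/3)·(-1)^n.
At n = 12: a_12 = 5463.

5463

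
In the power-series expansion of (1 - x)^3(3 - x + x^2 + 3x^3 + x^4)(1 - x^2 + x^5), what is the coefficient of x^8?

-6

(1 - x)^3 has coefficients 1,-3,3,-1 for degrees 0…3.
(3 - x + x^2 + 3x^3 + x^4) has coefficients 3,-1,1,3,1,0,0,0,0 for degrees 0…8.
Finally multiplying by (1 - x^2 + x^5), the product of all factors after the first has coefficients 3,-1,-2,4,0,0,-2,1,3 for degrees 0…8.
[x^8] = 1·3 − 3·1 + 3·(-2) − 1·0 = -6.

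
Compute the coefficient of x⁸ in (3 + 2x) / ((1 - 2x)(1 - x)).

2043

The denominator gives the recurrence a_n = 3a_(n−1) − 2a_(n−2) for n ≥ 2; the numerator fixes a_0 = 3, a_1 = 11.
Iterating: 3, 11, 27, 59, 123, 251, 507, 1019, 2043, so a_8 = 2043.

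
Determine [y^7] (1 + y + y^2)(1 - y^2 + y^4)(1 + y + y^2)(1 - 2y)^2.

(1 + y + y^2) has coefficients 1,1,1 for degrees 0…2.
(1 - y^2 + y^4) has coefficients 1,0,-1,0,1,0,0,0 for degrees 0…7.
Multiplying by (1 + y + y^2) gives running coefficients 1,1,0,-1,0,1,1,0 for degrees 0…7.
Finally multiplying by (1 - 2y)^2, the product of all factors after the first has coefficients 1,-3,0,3,4,-3,-3,0 for degrees 0…7.
[y^7] = 1·0 + 1·(-3) + 1·(-3) = -6.

-6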